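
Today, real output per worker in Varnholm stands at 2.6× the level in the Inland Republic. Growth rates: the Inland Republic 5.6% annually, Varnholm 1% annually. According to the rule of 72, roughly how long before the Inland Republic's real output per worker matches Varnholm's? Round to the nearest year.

22 years

What matters is the difference: 4.6 pp.
Rule of 72 on the gap: the ratio halves every 72/4.6 ≈ 15.65 years.
A 2.6× gap takes log₂(2.6) ≈ 1.38 halvings to close: 1.38 × 15.65 ≈ 22 years.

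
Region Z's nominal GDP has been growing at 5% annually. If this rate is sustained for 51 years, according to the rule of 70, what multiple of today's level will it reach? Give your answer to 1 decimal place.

approximately 12.5 times

Doubling time ≈ 70/5 = 14.00 years.
51 years / 14.00 ≈ 3.64 doublings → factor 2^3.64 ≈ 12.5.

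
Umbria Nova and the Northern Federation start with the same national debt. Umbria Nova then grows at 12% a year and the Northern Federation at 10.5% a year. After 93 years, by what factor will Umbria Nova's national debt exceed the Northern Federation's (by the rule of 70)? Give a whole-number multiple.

4 times

Umbria Nova pulls ahead at 1.5 pp per year, so the ratio doubles every 70/1.5 ≈ 46.67 years.
In 93 years that's 1.99 doublings: 2^1.99 ≈ 4.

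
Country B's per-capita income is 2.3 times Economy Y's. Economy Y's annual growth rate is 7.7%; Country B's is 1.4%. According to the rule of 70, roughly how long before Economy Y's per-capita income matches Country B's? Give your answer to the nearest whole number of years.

around 13 years

What matters is the difference: 6.3 pp.
Rule of 70 on the gap: the ratio halves every 70/6.3 ≈ 11.11 years.
A 2.3 times gap takes log₂(2.3) ≈ 1.20 halvings to close: 1.20 × 11.11 ≈ 13 years.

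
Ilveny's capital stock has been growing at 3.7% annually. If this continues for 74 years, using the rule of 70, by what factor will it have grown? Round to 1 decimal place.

about 15.0 times

Doubling time ≈ 70/3.7 = 18.92 years.
74 years / 18.92 ≈ 3.91 doublings → factor 2^3.91 ≈ 15.0.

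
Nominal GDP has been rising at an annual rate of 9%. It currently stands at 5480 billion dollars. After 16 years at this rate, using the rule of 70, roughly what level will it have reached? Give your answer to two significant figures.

Doubling time ≈ 70/9 = 7.78 years.
16 years is 16/7.78 ≈ 2.06 doublings, a factor of 2^2.06 ≈ 4.17.
5480 × 4.17 ≈ 23000 billion dollars.

around 23000 billion dollars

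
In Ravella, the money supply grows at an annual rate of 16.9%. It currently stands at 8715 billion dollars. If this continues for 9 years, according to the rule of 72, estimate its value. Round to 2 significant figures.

approximately 38000 billion dollars

It doubles every 72/16.9 ≈ 4.26 years, so 9 years is 2.11 doublings.
2^2.11 ≈ 4.32; 8715 × 4.32 ≈ 38000 billion dollars.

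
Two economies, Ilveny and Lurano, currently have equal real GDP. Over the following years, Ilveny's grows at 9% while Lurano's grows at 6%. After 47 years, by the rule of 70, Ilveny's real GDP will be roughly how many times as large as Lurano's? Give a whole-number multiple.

around 4 times

Ilveny pulls ahead at 3 pp per year, so the ratio doubles every 70/3 ≈ 23.33 years.
In 47 years that's 2.01 doublings: 2^2.01 ≈ 4.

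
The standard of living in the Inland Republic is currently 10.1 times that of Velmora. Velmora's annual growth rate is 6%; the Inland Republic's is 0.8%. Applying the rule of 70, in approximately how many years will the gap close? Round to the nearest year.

What matters is the difference: 5.2 pp.
Rule of 70 on the gap: the ratio halves every 70/5.2 ≈ 13.46 years.
A 10.1 times gap takes log₂(10.1) ≈ 3.34 halvings to close: 3.34 × 13.46 ≈ 45 years.

about 45 years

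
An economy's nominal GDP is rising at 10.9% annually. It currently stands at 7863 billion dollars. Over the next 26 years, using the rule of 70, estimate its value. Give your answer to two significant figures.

around 130000 billion dollars

It doubles every 70/10.9 ≈ 6.42 years, so 26 years is 4.05 doublings.
2^4.05 ≈ 16.56; 7863 × 16.56 ≈ 130000 billion dollars.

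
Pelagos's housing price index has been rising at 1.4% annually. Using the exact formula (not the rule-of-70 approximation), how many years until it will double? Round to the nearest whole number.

50 years

t = ln(2) / ln(1 + 0.014) = 0.6931 / 0.013903 ≈ 49.85.
≈ 50 years.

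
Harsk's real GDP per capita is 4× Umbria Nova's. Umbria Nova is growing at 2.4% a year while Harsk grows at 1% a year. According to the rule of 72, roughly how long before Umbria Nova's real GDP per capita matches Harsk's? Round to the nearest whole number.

around 103 years

The growth-rate gap is 2.4% − 1% = 1.4 percentage points.
So the ratio between them halves every 72/1.4 ≈ 51.43 years.
A 4× gap closes after 2 halvings: 2 × 51.43 ≈ 103 years.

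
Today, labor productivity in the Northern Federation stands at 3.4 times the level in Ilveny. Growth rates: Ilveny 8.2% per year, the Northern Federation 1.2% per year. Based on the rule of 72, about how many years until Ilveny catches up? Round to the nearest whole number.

What matters is the difference: 7 pp.
Rule of 72 on the gap: the ratio halves every 72/7 ≈ 10.29 years.
A 3.4 times gap takes log₂(3.4) ≈ 1.77 halvings to close: 1.77 × 10.29 ≈ 18 years.

about 18 years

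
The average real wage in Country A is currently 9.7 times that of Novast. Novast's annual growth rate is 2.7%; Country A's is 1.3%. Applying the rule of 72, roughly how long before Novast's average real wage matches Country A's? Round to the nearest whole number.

What matters is the difference: 1.4 pp.
Rule of 72 on the gap: the ratio halves every 72/1.4 ≈ 51.43 years.
A 9.7 times gap takes log₂(9.7) ≈ 3.28 halvings to close: 3.28 × 51.43 ≈ 169 years.

around 169 years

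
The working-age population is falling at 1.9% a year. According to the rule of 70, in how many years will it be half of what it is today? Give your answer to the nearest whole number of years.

≈ 37 years

Falling at 1.9%, it halves about every 70/1.9 = 36.84 years.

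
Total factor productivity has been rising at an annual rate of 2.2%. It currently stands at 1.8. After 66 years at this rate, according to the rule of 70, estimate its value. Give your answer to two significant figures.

roughly 7.6

Doubling time ≈ 70/2.2 = 31.82 years.
66 years is 66/31.82 ≈ 2.07 doublings, a factor of 2^2.07 ≈ 4.20.
1.8 × 4.20 ≈ 7.6.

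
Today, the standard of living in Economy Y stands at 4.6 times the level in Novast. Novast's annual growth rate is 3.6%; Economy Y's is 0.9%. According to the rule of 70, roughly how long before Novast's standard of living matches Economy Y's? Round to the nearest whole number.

≈ 57 years

Novast gains on Economy Y at 3.6% − 0.9% = 2.7 points a year.
At that relative rate the gap halves every 70/2.7 ≈ 25.93 years.
A 4.6 times gap takes log₂(4.6) ≈ 2.20 halvings to close: 2.20 × 25.93 ≈ 57 years.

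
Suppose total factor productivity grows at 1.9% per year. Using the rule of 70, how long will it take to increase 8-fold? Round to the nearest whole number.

At 1.9% it doubles every 70/1.9 ≈ 36.84 years.
8 = 2^3, so 3 doublings → 111 years.

around 111 years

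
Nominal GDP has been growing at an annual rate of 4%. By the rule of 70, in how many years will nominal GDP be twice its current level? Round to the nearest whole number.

approximately 18 years

At 4%, doubling takes about 70/4 = 17.50 years.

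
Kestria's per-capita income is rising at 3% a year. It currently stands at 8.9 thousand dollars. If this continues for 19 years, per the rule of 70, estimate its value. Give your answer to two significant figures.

roughly 16 thousand dollars

It doubles every 70/3 ≈ 23.33 years, so 19 years is 0.81 doublings.
2^0.81 ≈ 1.75; 8.9 × 1.75 ≈ 16 thousand dollars.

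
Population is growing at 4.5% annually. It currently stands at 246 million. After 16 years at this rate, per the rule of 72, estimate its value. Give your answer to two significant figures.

roughly 490 million

Doubling time ≈ 72/4.5 = 16.00 years.
16 years is 16/16.00 ≈ 1.00 doublings, a factor of 2^1.00 ≈ 2.00.
246 × 2.00 ≈ 490 million.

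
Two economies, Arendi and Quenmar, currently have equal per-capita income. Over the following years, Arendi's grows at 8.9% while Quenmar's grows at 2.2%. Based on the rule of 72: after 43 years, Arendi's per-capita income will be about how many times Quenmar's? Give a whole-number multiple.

16 times

Rate gap = 8.9% − 2.2% = 6.7 points.
The ratio doubles every 72/6.7 ≈ 10.75 years.
43/10.75 ≈ 4.00 doublings → ratio ≈ 2^4.00 ≈ 16.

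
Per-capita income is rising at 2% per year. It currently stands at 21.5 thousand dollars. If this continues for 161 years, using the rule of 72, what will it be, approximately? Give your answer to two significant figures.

Doubling time ≈ 72/2 = 36.00 years.
161 years is 161/36.00 ≈ 4.47 doublings, a factor of 2^4.47 ≈ 22.16.
21.5 × 22.16 ≈ 480 thousand dollars.

around 480 thousand dollars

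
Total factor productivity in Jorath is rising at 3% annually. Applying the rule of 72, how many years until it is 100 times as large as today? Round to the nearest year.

One doubling takes 72/3 = 24.00 years.
100× is log₂ 100 ≈ 6.64 doublings, so ≈ 6.64 × 24.00 = 159 years.

≈ 159 years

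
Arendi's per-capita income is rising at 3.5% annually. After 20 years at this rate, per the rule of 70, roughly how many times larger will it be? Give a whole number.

2 times

70/3.5 ≈ 20.00 years per doubling.
20 years fits 1 doubling: 2^1 = 2.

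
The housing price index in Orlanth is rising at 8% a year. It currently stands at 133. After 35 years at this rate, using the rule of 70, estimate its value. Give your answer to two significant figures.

Doubling time ≈ 70/8 = 8.75 years.
35 years is 35/8.75 ≈ 4.00 doublings, a factor of 2^4.00 ≈ 16.00.
133 × 16.00 ≈ 2100.

≈ 2100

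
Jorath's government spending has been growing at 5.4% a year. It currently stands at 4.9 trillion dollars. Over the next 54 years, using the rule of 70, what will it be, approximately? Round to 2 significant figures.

It doubles every 70/5.4 ≈ 12.96 years, so 54 years is 4.17 doublings.
2^4.17 ≈ 18.00; 4.9 × 18.00 ≈ 88 trillion dollars.

around 88 trillion dollars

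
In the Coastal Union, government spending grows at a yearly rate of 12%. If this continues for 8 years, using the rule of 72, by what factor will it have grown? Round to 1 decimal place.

Doubles every ≈ 6.00 years (72/12).
8 years is 1.33 doublings; 2^1.33 ≈ 2.5×.

roughly 2.5 times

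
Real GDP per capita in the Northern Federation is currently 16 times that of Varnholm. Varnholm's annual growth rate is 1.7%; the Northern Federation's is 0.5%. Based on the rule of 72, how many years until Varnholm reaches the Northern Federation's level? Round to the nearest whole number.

roughly 240 years

The growth-rate gap is 1.7% − 0.5% = 1.2 percentage points.
So the ratio between them halves every 72/1.2 ≈ 60.00 years.
A 16 times gap closes after 4 halvings: 4 × 60.00 ≈ 240 years.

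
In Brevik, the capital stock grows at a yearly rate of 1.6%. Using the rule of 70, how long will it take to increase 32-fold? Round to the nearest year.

roughly 219 years

Doubling time ≈ 70/1.6 = 43.75 years.
Getting to 32× needs 5 doublings: 5 × 43.75 ≈ 219 years.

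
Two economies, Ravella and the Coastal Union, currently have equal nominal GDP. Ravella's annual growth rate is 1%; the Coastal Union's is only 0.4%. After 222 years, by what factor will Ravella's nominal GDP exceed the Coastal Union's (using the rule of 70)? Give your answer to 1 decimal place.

Rate gap = 1% − 0.4% = 0.6 points.
The ratio doubles every 70/0.6 ≈ 116.67 years.
222/116.67 ≈ 1.90 doublings → ratio ≈ 2^1.90 ≈ 3.7.

roughly 3.7 times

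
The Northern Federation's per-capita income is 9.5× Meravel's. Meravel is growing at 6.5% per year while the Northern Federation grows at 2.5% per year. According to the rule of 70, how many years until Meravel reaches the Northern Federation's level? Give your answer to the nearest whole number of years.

The growth-rate gap is 6.5% − 2.5% = 4 percentage points.
So the ratio between them halves every 70/4 ≈ 17.50 years.
A 9.5× gap takes log₂(9.5) ≈ 3.25 halvings to close: 3.25 × 17.50 ≈ 57 years.

roughly 57 years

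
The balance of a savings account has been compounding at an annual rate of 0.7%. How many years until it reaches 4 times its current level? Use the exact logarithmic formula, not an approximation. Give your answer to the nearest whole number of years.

199 years

t = ln(4) / ln(1 + 0.007) = 1.3863 / 0.006976 ≈ 198.72.
≈ 199 years.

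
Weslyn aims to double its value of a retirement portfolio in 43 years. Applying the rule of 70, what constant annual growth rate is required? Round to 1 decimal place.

about 1.6% annually

70 / 43 ≈ 1.63, so about 1.6% annually.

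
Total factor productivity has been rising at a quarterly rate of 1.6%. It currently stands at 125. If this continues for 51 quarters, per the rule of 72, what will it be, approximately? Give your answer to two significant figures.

Doubling time ≈ 72/1.6 = 45.00 quarters.
51 quarters is 51/45.00 ≈ 1.13 doublings, a factor of 2^1.13 ≈ 2.19.
125 × 2.19 ≈ 270.

around 270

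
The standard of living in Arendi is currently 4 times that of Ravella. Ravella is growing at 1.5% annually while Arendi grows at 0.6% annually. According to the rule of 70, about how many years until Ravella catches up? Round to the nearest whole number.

156 years

Ravella gains on Arendi at 1.5% − 0.6% = 0.9 points a year.
At that relative rate the gap halves every 70/0.9 ≈ 77.78 years.
A 4 times gap closes after 2 halvings: 2 × 77.78 ≈ 156 years.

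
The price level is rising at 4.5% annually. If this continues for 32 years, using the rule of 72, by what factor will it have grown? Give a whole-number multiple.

4 times

72/4.5 ≈ 16.00 years per doubling.
32 years fits 2 doublings: 2^2 = 4.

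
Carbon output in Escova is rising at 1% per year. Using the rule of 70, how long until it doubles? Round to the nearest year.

approximately 70 years

70/1 ≈ 70.00, so it doubles roughly every 70 years.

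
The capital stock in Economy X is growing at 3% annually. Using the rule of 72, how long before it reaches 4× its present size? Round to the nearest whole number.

around 48 years

At 3% it doubles every 72/3 ≈ 24.00 years.
4 = 2^2, so 2 doublings → 48 years.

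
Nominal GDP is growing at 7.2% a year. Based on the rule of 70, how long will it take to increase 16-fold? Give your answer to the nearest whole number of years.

≈ 39 years

Doubling time ≈ 70/7.2 = 9.72 years.
Getting to 16× needs 4 doublings: 4 × 9.72 ≈ 39 years.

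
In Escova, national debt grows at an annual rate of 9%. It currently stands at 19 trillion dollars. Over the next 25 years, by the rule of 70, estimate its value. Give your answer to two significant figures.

around 180 trillion dollars

Doubling time ≈ 70/9 = 7.78 years.
25 years is 25/7.78 ≈ 3.21 doublings, a factor of 2^3.21 ≈ 9.25.
19 × 9.25 ≈ 180 trillion dollars.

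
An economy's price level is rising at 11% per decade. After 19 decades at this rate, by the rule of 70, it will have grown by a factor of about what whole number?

roughly 8 times

At 11% one doubling takes ≈ 6.36 decades; 19 decades is 3 of them, so ×8.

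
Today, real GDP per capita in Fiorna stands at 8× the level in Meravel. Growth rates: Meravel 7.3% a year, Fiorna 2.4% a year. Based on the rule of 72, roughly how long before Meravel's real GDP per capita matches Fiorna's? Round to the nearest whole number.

about 44 years

What matters is the difference: 4.9 pp.
Rule of 72 on the gap: the ratio halves every 72/4.9 ≈ 14.69 years.
An 8× gap closes after 3 halvings: 3 × 14.69 ≈ 44 years.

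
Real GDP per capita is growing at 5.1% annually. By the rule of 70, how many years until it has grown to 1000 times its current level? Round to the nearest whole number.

At 5.1% it doubles every 70/5.1 ≈ 13.73 years.
Reaching 1000× takes log₂(1000) ≈ 9.97 doublings.
9.97 × 13.73 ≈ 137 years.

about 137 years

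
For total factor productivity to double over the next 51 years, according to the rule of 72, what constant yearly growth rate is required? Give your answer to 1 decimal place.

≈ 1.4%

72 / 51 ≈ 1.41, so about 1.4% per year.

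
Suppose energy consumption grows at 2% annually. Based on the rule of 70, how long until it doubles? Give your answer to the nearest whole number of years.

about 35 years

At 2%, doubling takes about 70/2 = 35.00 years.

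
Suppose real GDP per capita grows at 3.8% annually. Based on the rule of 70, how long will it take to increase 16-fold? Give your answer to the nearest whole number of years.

One doubling takes 70/3.8 = 18.42 years.
16× is 4 doublings, so 4 × 18.42 ≈ 74 years.

≈ 74 years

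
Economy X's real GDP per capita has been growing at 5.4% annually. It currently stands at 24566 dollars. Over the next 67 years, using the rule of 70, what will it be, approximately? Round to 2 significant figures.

It doubles every 70/5.4 ≈ 12.96 years, so 67 years is 5.17 doublings.
2^5.17 ≈ 36.00; 24566 × 36.00 ≈ 880000 dollars.

roughly 880000 dollars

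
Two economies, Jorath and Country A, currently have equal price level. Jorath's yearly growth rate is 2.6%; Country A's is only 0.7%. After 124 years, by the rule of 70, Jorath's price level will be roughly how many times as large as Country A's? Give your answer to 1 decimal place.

Jorath pulls ahead at 1.9 pp per year, so the ratio doubles every 70/1.9 ≈ 36.84 years.
In 124 years that's 3.37 doublings: 2^3.37 ≈ 10.3.

≈ 10.3 times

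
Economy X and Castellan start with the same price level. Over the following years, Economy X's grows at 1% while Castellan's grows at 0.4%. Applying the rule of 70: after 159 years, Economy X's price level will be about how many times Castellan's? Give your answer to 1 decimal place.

Rate gap = 1% − 0.4% = 0.6 points.
The ratio doubles every 70/0.6 ≈ 116.67 years.
159/116.67 ≈ 1.36 doublings → ratio ≈ 2^1.36 ≈ 2.6.

2.6 times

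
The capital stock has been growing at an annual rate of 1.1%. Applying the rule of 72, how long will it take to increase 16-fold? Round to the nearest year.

Doubling time ≈ 72/1.1 = 65.45 years.
Getting to 16× needs 4 doublings: 4 × 65.45 ≈ 262 years.

≈ 262 years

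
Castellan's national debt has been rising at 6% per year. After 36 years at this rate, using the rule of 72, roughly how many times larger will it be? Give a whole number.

At 6% one doubling takes ≈ 12.00 years; 36 years is 3 of them, so ×8.

≈ 8 times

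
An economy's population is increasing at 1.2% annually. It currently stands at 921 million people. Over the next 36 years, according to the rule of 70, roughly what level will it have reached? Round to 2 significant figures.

It doubles every 70/1.2 ≈ 58.33 years, so 36 years is 0.62 doublings.
2^0.62 ≈ 1.54; 921 × 1.54 ≈ 1400 million people.

1400 million people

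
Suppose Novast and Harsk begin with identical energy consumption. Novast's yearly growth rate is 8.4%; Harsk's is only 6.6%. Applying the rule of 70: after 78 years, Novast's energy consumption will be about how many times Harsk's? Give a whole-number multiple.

around 4 times

Only the 1.8-point difference matters.
70/1.8 ≈ 38.89 years per doubling of the ratio; 78 years gives 2.01 doublings, so ≈ 4×.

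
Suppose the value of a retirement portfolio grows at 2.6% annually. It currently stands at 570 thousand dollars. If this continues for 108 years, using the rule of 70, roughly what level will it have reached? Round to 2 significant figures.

around 9200 thousand dollars

Doubling time ≈ 70/2.6 = 26.92 years.
108 years is 108/26.92 ≈ 4.01 doublings, a factor of 2^4.01 ≈ 16.11.
570 × 16.11 ≈ 9200 thousand dollars.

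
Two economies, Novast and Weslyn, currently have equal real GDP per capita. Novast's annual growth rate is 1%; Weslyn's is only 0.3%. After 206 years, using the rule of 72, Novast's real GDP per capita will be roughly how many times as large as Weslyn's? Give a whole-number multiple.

approximately 4 times

Novast pulls ahead at 0.7 pp per year, so the ratio doubles every 72/0.7 ≈ 102.86 years.
In 206 years that's 2.00 doublings: 2^2.00 ≈ 4.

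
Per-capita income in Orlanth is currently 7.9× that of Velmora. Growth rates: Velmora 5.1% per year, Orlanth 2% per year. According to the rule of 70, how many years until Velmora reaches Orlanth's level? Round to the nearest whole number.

The growth-rate gap is 5.1% − 2% = 3.1 percentage points.
So the ratio between them halves every 70/3.1 ≈ 22.58 years.
A 7.9× gap takes log₂(7.9) ≈ 2.98 halvings to close: 2.98 × 22.58 ≈ 67 years.

roughly 67 years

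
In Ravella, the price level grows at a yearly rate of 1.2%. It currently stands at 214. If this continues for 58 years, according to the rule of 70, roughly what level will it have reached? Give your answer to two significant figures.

It doubles every 70/1.2 ≈ 58.33 years, so 58 years is 0.99 doublings.
2^0.99 ≈ 1.99; 214 × 1.99 ≈ 430.

about 430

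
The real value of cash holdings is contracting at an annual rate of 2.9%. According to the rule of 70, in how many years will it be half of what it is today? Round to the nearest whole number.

The rule works in reverse for decay: 70/2.9 ≈ 24.14 years to halve.

≈ 24 years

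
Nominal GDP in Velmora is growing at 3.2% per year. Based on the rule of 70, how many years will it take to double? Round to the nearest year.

about 22 years

Doubling time ≈ 70 / 3.2 = 21.88 years.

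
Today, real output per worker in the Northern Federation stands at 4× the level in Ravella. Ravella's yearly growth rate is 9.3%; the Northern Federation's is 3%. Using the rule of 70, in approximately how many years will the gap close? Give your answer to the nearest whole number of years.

The growth-rate gap is 9.3% − 3% = 6.3 percentage points.
So the ratio between them halves every 70/6.3 ≈ 11.11 years.
A 4× gap closes after 2 halvings: 2 × 11.11 ≈ 22 years.

about 22 years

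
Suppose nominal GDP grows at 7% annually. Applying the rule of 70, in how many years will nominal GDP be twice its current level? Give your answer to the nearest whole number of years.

≈ 10 years

70/7 ≈ 10.00, so it doubles roughly every 10 years.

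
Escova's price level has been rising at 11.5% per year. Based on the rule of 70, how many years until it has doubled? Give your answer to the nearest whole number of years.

6 years

Doubling time ≈ 70 / 11.5 = 6.09 years.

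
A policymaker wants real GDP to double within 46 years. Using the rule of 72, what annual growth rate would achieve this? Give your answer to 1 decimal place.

approximately 1.6%

72 / 46 ≈ 1.57, so about 1.6% annually.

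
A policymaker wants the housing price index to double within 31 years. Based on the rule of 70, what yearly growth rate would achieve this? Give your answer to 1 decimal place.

≈ 2.3%

70 / 31 ≈ 2.26, so about 2.3% per year.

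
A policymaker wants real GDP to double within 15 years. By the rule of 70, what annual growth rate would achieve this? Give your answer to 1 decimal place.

70 / 15 ≈ 4.67, so about 4.7% a year.

≈ 4.7%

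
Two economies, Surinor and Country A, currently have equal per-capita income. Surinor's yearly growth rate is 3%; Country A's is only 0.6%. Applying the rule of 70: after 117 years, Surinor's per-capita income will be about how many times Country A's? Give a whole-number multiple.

≈ 16 times

Surinor pulls ahead at 2.4 pp per year, so the ratio doubles every 70/2.4 ≈ 29.17 years.
In 117 years that's 4.01 doublings: 2^4.01 ≈ 16.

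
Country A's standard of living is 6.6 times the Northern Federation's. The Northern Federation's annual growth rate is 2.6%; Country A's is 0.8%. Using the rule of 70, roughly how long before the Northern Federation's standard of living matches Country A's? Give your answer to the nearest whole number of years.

≈ 106 years

The growth-rate gap is 2.6% − 0.8% = 1.8 percentage points.
So the ratio between them halves every 70/1.8 ≈ 38.89 years.
A 6.6 times gap takes log₂(6.6) ≈ 2.72 halvings to close: 2.72 × 38.89 ≈ 106 years.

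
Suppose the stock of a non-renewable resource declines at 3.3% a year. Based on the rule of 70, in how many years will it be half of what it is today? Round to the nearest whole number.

The rule works in reverse for decay: 70/3.3 ≈ 21.21 years to halve.

21 years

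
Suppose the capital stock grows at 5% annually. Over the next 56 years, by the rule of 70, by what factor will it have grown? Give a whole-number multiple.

At 5% one doubling takes ≈ 14.00 years; 56 years is 4 of them, so ×16.

≈ 16 times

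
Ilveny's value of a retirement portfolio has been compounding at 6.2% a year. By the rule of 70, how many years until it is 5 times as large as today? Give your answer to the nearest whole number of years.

At 6.2% it doubles every 70/6.2 ≈ 11.29 years.
5× is log₂ 5 ≈ 2.32 doublings, so ≈ 2.32 × 11.29 = 26 years.

roughly 26 years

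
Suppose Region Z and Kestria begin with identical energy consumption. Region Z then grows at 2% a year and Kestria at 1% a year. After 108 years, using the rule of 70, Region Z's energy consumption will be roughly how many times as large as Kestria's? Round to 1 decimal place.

Only the 1-point difference matters.
70/1 ≈ 70.00 years per doubling of the ratio; 108 years gives 1.54 doublings, so ≈ 2.9×.

2.9 times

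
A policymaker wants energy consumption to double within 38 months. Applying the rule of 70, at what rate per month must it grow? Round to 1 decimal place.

about 1.8% per month

70 / 38 ≈ 1.84, so about 1.8% per month.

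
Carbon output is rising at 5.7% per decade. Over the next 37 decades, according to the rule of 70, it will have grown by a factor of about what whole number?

At 5.7% one doubling takes ≈ 12.28 decades; 37 decades is 3 of them, so ×8.

8 times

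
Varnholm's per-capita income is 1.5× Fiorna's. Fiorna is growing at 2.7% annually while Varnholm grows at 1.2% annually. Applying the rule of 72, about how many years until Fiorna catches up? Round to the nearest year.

≈ 28 years

Fiorna gains on Varnholm at 2.7% − 1.2% = 1.5 points a year.
At that relative rate the gap halves every 72/1.5 ≈ 48.00 years.
A 1.5× gap takes log₂(1.5) ≈ 0.58 halvings to close: 0.58 × 48.00 ≈ 28 years.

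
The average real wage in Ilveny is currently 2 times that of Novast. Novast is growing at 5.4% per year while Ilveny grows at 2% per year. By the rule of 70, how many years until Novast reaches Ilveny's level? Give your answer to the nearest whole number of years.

What matters is the difference: 3.4 pp.
Rule of 70 on the gap: the ratio halves every 70/3.4 ≈ 20.59 years.
A 2 times gap closes after 1 halving: 1 × 20.59 ≈ 21 years.

roughly 21 years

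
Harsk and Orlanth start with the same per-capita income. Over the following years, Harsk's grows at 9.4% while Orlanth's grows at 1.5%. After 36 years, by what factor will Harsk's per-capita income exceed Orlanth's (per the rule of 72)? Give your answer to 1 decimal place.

Only the 7.9-point difference matters.
72/7.9 ≈ 9.11 years per doubling of the ratio; 36 years gives 3.95 doublings, so ≈ 15.5×.

≈ 15.5 times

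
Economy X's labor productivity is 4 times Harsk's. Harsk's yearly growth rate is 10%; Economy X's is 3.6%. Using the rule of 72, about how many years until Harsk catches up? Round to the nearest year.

around 23 years

What matters is the difference: 6.4 pp.
Rule of 72 on the gap: the ratio halves every 72/6.4 ≈ 11.25 years.
A 4 times gap closes after 2 halvings: 2 × 11.25 ≈ 23 years.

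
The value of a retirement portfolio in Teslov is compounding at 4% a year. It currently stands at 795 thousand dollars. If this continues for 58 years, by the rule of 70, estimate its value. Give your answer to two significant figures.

Doubling time ≈ 70/4 = 17.50 years.
58 years is 58/17.50 ≈ 3.31 doublings, a factor of 2^3.31 ≈ 9.92.
795 × 9.92 ≈ 7900 thousand dollars.

approximately 7900 thousand dollars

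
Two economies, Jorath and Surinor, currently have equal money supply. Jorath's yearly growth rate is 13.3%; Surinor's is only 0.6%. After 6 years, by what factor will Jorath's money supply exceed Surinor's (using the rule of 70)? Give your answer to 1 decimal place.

Jorath pulls ahead at 12.7 pp per year, so the ratio doubles every 70/12.7 ≈ 5.51 years.
In 6 years that's 1.09 doublings: 2^1.09 ≈ 2.1.

roughly 2.1 times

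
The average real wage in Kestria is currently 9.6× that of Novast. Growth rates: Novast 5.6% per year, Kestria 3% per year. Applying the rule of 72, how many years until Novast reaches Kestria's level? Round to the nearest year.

about 90 years

What matters is the difference: 2.6 pp.
Rule of 72 on the gap: the ratio halves every 72/2.6 ≈ 27.69 years.
A 9.6× gap takes log₂(9.6) ≈ 3.26 halvings to close: 3.26 × 27.69 ≈ 90 years.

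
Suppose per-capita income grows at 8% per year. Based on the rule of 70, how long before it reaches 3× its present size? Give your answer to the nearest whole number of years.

At 8% it doubles every 70/8 ≈ 8.75 years.
3× is log₂ 3 ≈ 1.58 doublings, so ≈ 1.58 × 8.75 = 14 years.

about 14 years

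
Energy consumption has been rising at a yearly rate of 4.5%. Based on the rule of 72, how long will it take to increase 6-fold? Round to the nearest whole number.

One doubling takes 72/4.5 = 16.00 years.
Reaching 6× takes log₂(6) ≈ 2.58 doublings.
2.58 × 16.00 ≈ 41 years.

≈ 41 years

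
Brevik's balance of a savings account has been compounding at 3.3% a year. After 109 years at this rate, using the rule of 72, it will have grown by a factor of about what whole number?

32 times

Doubling time ≈ 72/3.3 = 21.82 years.
109/21.82 ≈ 5 doublings, so about 2^5 = 32×.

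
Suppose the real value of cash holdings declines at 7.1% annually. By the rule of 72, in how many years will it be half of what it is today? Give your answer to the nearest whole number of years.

Falling at 7.1%, it halves about every 72/7.1 = 10.14 years.

approximately 10 years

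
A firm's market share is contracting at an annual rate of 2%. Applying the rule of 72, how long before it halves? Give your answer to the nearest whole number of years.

around 36 years

The rule works in reverse for decay: 72/2 ≈ 36.00 years to halve.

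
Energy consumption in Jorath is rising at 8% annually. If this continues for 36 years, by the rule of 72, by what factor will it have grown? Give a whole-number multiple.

around 16 times

At 8% one doubling takes ≈ 9.00 years; 36 years is 4 of them, so ×16.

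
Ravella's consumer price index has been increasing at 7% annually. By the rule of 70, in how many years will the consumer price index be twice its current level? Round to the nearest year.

At 7%, doubling takes about 70/7 = 10.00 years.

around 10 years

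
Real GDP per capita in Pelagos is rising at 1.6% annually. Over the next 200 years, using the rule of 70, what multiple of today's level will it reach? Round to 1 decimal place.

around 23.8 times

Doubles every ≈ 43.75 years (70/1.6).
200 years is 4.57 doublings; 2^4.57 ≈ 23.8×.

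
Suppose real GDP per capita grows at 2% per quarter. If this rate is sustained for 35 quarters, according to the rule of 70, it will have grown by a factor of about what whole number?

At 2% one doubling takes ≈ 35.00 quarters; 35 quarters is 1 of them, so ×2.

≈ 2 times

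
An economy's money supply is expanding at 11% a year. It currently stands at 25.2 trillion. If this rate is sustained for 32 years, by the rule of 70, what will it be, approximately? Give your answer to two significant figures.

It doubles every 70/11 ≈ 6.36 years, so 32 years is 5.03 doublings.
2^5.03 ≈ 32.67; 25.2 × 32.67 ≈ 820 trillion.

around 820 trillion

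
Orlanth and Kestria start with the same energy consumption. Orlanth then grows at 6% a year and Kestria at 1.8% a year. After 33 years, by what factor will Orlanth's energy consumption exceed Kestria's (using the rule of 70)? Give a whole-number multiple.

about 4 times

Only the 4.2-point difference matters.
70/4.2 ≈ 16.67 years per doubling of the ratio; 33 years gives 1.98 doublings, so ≈ 4×.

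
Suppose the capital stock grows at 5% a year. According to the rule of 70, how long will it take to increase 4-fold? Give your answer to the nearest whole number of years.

Doubling time ≈ 70/5 = 14.00 years.
Getting to 4× needs 2 doublings: 2 × 14.00 ≈ 28 years.

about 28 years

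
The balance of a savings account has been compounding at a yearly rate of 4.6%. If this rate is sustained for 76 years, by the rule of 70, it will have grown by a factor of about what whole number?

At 4.6% one doubling takes ≈ 15.22 years; 76 years is 5 of them, so ×32.

32 times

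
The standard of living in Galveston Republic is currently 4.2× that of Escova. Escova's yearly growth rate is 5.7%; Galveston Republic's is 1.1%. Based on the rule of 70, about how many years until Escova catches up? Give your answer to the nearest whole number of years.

What matters is the difference: 4.6 pp.
Rule of 70 on the gap: the ratio halves every 70/4.6 ≈ 15.22 years.
A 4.2× gap takes log₂(4.2) ≈ 2.07 halvings to close: 2.07 × 15.22 ≈ 32 years.

around 32 years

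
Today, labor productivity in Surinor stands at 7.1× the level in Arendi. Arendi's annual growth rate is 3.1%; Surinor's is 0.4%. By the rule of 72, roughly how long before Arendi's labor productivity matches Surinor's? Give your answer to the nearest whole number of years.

around 75 years

Arendi gains on Surinor at 3.1% − 0.4% = 2.7 points a year.
At that relative rate the gap halves every 72/2.7 ≈ 26.67 years.
A 7.1× gap takes log₂(7.1) ≈ 2.83 halvings to close: 2.83 × 26.67 ≈ 75 years.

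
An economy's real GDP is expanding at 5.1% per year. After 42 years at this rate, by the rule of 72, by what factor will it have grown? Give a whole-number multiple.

8 times

Doubling time ≈ 72/5.1 = 14.12 years.
42/14.12 ≈ 3 doublings, so about 2^3 = 8×.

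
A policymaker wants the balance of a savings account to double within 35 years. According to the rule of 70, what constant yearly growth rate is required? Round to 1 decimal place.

2.0%

70 / 35 ≈ 2.00, so about 2.0% per year.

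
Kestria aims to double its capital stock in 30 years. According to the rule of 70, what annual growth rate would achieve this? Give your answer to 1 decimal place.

≈ 2.3% a year

70 / 30 ≈ 2.33, so about 2.3% a year.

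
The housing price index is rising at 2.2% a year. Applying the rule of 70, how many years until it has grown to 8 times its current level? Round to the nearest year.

about 95 years

One doubling takes 70/2.2 = 31.82 years.
Getting to 8× needs 3 doublings: 3 × 31.82 ≈ 95 years.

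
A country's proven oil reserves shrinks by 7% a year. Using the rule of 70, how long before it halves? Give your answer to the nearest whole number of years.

around 10 years

The rule works in reverse for decay: 70/7 ≈ 10.00 years to halve.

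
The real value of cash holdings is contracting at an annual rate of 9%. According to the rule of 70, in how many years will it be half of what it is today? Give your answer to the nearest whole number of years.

approximately 8 years

Falling at 9%, it halves about every 70/9 = 7.78 years.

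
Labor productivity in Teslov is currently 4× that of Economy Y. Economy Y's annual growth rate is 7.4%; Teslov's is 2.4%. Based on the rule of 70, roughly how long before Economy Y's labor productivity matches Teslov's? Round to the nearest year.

about 28 years

The growth-rate gap is 7.4% − 2.4% = 5 percentage points.
So the ratio between them halves every 70/5 ≈ 14.00 years.
A 4× gap closes after 2 halvings: 2 × 14.00 ≈ 28 years.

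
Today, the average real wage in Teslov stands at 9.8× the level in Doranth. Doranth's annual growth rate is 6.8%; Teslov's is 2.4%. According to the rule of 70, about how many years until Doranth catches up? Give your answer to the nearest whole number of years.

roughly 52 years

Doranth gains on Teslov at 6.8% − 2.4% = 4.4 points a year.
At that relative rate the gap halves every 70/4.4 ≈ 15.91 years.
A 9.8× gap takes log₂(9.8) ≈ 3.29 halvings to close: 3.29 × 15.91 ≈ 52 years.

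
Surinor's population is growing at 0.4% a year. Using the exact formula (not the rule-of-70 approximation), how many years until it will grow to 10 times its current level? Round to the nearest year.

t = ln(10) / ln(1 + 0.004) = 2.3026 / 0.003992 ≈ 576.80.
≈ 577 years.

577 years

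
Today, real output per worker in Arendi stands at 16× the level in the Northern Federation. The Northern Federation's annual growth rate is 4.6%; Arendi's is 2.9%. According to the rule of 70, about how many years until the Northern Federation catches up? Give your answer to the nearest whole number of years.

roughly 165 years

the Northern Federation gains on Arendi at 4.6% − 2.9% = 1.7 points a year.
At that relative rate the gap halves every 70/1.7 ≈ 41.18 years.
A 16× gap closes after 4 halvings: 4 × 41.18 ≈ 165 years.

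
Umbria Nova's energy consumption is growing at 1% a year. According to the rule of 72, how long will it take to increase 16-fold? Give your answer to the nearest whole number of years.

≈ 288 years

Doubling time ≈ 72/1 = 72.00 years.
Getting to 16× needs 4 doublings: 4 × 72.00 ≈ 288 years.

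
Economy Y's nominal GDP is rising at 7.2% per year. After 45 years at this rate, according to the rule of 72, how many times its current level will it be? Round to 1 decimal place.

≈ 22.6 times

Doubles every ≈ 10.00 years (72/7.2).
45 years is 4.50 doublings; 2^4.50 ≈ 22.6×.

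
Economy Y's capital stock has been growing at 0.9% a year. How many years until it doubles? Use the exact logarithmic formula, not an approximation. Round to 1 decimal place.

t = ln(2) / ln(1 + 0.009) = 0.6931 / 0.008960 ≈ 77.35.

77.4 years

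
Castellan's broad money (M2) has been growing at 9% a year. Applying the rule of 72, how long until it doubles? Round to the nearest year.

approximately 8 years

72/9 ≈ 8.00, so it doubles roughly every 8 years.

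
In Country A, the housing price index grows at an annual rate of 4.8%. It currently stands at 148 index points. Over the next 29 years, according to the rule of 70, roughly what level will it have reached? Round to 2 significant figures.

It doubles every 70/4.8 ≈ 14.58 years, so 29 years is 1.99 doublings.
2^1.99 ≈ 3.97; 148 × 3.97 ≈ 590 index points.

roughly 590 index points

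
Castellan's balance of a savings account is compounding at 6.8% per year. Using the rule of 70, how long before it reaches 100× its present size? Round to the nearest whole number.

Doubling time ≈ 70/6.8 = 10.29 years.
Reaching 100× takes log₂(100) ≈ 6.64 doublings.
6.64 × 10.29 ≈ 68 years.

around 68 years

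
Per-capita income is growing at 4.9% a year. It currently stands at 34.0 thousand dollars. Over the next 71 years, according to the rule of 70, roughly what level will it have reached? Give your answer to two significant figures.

It doubles every 70/4.9 ≈ 14.29 years, so 71 years is 4.97 doublings.
2^4.97 ≈ 31.34; 34.0 × 31.34 ≈ 1100 thousand dollars.

approximately 1100 thousand dollars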